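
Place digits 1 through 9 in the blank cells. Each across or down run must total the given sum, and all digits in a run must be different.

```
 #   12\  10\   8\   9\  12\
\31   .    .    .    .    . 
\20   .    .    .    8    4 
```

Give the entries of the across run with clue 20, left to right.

5 1 2 8 4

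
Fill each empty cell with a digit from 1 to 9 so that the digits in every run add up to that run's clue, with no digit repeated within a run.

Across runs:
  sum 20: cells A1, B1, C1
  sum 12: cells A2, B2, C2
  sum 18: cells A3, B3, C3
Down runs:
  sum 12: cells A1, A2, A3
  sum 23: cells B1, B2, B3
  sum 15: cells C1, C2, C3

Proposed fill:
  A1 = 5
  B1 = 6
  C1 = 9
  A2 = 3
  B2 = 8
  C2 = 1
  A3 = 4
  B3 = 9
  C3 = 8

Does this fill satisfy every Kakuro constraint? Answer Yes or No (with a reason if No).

No — the down run C1–C3 sums to 18, not 15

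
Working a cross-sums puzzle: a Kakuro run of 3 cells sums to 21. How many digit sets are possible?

3

3 distinct digits from 1–9 sum between 6 and 24.
Enumerating: {4,8,9}, {5,7,9}, {6,7,8}.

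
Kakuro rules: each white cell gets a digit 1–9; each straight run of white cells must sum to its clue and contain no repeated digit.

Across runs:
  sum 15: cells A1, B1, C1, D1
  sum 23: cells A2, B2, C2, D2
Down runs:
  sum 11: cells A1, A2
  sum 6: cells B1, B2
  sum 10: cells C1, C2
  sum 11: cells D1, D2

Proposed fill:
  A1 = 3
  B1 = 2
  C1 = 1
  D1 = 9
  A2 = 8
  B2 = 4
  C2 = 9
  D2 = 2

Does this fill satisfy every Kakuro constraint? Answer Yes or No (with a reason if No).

Yes

Across: 3+2+1+9=15; 8+4+9+2=23. Down: 3+8=11; 2+4=6; 1+9=10; 9+2=11. No digit repeats within any run.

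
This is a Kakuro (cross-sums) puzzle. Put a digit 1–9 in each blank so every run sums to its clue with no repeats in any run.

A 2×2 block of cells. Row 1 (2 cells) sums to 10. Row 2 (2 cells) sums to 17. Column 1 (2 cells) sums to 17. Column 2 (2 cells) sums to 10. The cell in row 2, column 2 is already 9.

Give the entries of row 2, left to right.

17 in 2 cells must be {8,9}.
(1,2) = 10 − 9 = 1 completes the 10 down.
(2,1) = 17 − 9 = 8 completes the 17 across.
(1,1) = 10 − 1 = 9 completes the 10 across.

8 9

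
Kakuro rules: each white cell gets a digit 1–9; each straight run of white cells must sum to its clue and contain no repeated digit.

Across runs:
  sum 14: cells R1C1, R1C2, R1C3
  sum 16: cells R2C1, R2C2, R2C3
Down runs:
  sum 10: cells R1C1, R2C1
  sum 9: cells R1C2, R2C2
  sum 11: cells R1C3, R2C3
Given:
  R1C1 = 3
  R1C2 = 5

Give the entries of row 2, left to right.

R1C3 = 14 − 8 = 6 completes the 14 across.
R2C1 = 10 − 3 = 7 completes the 10 down.
R2C2 = 9 − 5 = 4 completes the 9 down.
R2C3 = 16 − 11 = 5 completes the 16 across.

7, 4, 5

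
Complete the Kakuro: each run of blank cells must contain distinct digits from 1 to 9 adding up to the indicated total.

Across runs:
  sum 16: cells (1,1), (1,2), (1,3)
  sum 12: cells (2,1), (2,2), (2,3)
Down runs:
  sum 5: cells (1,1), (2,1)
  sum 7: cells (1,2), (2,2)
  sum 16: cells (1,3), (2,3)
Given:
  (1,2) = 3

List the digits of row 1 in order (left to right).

16 in 2 cells must be {7,9}.
(1,1) = 4: the only remaining digit allowed by both the 16 across and the 5 down.
(1,3) = 16 − 7 = 9 completes the 16 across.
(2,1) = 5 − 4 = 1 completes the 5 down.
(2,2) = 7 − 3 = 4 completes the 7 down.
(2,3) = 12 − 5 = 7 completes the 12 across.

4 3 9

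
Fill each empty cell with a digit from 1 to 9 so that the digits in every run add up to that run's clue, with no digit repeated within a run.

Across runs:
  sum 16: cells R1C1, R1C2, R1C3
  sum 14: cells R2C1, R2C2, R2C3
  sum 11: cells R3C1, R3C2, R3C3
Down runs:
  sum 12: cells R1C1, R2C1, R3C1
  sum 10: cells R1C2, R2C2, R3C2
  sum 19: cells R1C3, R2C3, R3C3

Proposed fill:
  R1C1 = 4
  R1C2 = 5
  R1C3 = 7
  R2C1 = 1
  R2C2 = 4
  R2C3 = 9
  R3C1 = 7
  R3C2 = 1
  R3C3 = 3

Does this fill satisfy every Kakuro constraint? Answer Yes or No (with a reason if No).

Across: 4+5+7=16; 1+4+9=14; 7+1+3=11. Down: 4+1+7=12; 5+4+1=10; 7+9+3=19. No digit repeats within any run.

Yes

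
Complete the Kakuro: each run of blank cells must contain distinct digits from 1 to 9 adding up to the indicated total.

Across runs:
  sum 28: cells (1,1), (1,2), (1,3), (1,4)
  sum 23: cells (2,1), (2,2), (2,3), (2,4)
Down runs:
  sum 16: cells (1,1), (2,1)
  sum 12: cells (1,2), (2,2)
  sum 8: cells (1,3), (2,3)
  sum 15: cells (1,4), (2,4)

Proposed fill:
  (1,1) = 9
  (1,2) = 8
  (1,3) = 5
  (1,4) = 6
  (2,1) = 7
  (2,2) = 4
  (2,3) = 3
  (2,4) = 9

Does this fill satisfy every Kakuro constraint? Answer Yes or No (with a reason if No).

Across: 9+8+5+6=28; 7+4+3+9=23. Down: 9+7=16; 8+4=12; 5+3=8; 6+9=15. No digit repeats within any run.

Yes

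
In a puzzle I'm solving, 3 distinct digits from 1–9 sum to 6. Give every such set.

{1,2,3}

3 distinct digits from 1–9 sum between 6 and 24.
Only one set works: {1,2,3}.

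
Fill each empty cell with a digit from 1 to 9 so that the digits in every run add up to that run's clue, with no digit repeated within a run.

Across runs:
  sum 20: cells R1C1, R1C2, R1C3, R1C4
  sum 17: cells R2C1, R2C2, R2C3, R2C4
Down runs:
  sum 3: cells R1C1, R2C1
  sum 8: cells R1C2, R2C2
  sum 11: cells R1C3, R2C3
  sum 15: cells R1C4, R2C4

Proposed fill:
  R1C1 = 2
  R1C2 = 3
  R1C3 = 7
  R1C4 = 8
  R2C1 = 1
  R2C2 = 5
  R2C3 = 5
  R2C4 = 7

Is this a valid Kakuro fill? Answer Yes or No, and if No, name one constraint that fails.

No — the down run R1C3–R2C3 sums to 12, not 11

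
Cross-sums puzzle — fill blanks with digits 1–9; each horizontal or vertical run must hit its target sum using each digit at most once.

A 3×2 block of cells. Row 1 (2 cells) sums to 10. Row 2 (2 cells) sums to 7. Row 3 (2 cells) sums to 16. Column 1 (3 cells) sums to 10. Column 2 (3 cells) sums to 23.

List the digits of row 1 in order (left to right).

2, 8

16 in 2 cells must be {7,9}; 23 in 3 cells must be {6,8,9}.
The 7 across and the 23 down share only 6, so (2,2) = 6.
The 16 across and the 10 down share only 7, so (3,1) = 7.
(3,2) = 16 − 7 = 9 completes the 16 across.
(1,2) = 23 − 15 = 8 completes the 23 down.
(2,1) = 7 − 6 = 1 completes the 7 across.
(1,1) = 10 − 8 = 2 completes the 10 across.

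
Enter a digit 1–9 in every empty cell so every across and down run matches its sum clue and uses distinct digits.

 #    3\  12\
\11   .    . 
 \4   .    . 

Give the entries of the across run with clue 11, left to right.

2 9

4 in 2 cells must be {1,3}; 3 in 2 cells must be {1,2}.
The 11 across and the 3 down share only 2, so R1C1 = 2.
R1C2 = 11 − 2 = 9 completes the 11 across.
R2C1 = 3 − 2 = 1 completes the 3 down.
R2C2 = 4 − 1 = 3 completes the 4 across.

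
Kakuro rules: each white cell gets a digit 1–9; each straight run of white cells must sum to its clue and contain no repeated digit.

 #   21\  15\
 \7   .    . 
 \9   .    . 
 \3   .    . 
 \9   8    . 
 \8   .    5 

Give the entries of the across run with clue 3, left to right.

1, 2

3 in 2 cells must be {1,2}; 15 in 5 cells must be {1,2,3,4,5}.
R4C2 = 9 − 8 = 1 completes the 9 across.
R5C1 = 8 − 5 = 3 completes the 8 across.
R3C2 = 2: the only remaining digit allowed by both the 3 across and the 15 down.
R3C1 = 3 − 2 = 1 completes the 3 across.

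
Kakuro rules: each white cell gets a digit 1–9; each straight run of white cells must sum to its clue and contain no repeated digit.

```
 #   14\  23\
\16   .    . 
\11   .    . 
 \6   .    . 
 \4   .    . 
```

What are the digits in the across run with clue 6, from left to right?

2 4

16 in 2 cells must be {7,9}; 4 in 2 cells must be {1,3}.
Only 7 fits R1C1 under both its across sum 16 and down sum 14.
R1C2 = 16 − 7 = 9 completes the 16 across.
Given what's placed, R4C1 must be 1 to fit the 4 across and 14 down.
R4C2 = 4 − 1 = 3 completes the 4 across.
No cell is forced outright now. R2C1 can only be 2 or 4 (the digits allowed by both its 11 across and its 14 down). If R2C1 = 2: then R2C2 would have to be in {9} for the 11 across but in {4,5,6,7} for the 23 down — contradiction. So R2C1 = 4.
R2C2 = 11 − 4 = 7 completes the 11 across.
R3C1 = 14 − 12 = 2 completes the 14 down.
R3C2 = 6 − 2 = 4 completes the 6 across.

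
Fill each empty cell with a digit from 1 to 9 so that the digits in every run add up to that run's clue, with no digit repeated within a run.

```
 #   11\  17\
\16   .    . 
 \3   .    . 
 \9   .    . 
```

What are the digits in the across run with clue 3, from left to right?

1 2

16 in 2 cells must be {7,9}; 3 in 2 cells must be {1,2}.
The 16 across and the 11 down share only 7, so R1C1 = 7.
R1C2 = 16 − 7 = 9 completes the 16 across.
Given what's placed, R2C1 must be 1 to fit the 3 across and 11 down.
R2C2 = 3 − 1 = 2 completes the 3 across.
R3C1 = 11 − 8 = 3 completes the 11 down.
R3C2 = 9 − 3 = 6 completes the 9 across.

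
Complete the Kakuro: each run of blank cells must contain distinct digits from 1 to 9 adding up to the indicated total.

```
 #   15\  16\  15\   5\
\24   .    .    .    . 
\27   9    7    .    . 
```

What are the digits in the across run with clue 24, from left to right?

16 in 2 cells must be {7,9}.
R1C1 = 15 − 9 = 6 completes the 15 down.
R1C2 = 16 − 7 = 9 completes the 16 down.
R2C4 = 3: the only remaining digit allowed by both the 27 across and the 5 down.
R1C4 = 5 − 3 = 2 completes the 5 down.
R2C3 = 27 − 19 = 8 completes the 27 across.
R1C3 = 24 − 17 = 7 completes the 24 across.

6, 9, 7, 2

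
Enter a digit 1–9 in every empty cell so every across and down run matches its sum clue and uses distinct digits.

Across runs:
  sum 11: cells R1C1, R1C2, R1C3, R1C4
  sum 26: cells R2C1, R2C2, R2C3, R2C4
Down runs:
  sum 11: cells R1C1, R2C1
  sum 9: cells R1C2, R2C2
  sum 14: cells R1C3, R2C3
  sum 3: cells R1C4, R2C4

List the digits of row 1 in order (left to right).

11 in 4 cells must be {1,2,3,5}; 3 in 2 cells must be {1,2}.
Only 5 fits R1C3 under both its across sum 11 and down sum 14.
R2C3 = 14 − 5 = 9 completes the 14 down.
Given what's placed, R2C4 must be 2 to fit the 26 across and 3 down.
R1C4 = 3 − 2 = 1 completes the 3 down.
No cell is forced outright now. R2C1 can only be 7 or 8 (the digits allowed by both its 26 across and its 11 down). If R2C1 = 7: then R1C1 would have to be in {2,3} for the 11 across but in {4} for the 11 down — contradiction. So R2C1 = 8.
R1C1 = 11 − 8 = 3 completes the 11 down.
R1C2 = 11 − 9 = 2 completes the 11 across.

3 2 5 1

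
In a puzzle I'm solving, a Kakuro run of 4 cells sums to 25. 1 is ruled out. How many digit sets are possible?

5

4 distinct digits from 1–9 sum between 10 and 30.
Dropping sets that contain 1.
Enumerating: {2,6,8,9}, {3,5,8,9}, {3,6,7,9}, {4,5,7,9}, {4,6,7,8}.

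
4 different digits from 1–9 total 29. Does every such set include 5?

Yes

The only way to make 29 from 4 distinct digits is {5,7,8,9}, which contains 5.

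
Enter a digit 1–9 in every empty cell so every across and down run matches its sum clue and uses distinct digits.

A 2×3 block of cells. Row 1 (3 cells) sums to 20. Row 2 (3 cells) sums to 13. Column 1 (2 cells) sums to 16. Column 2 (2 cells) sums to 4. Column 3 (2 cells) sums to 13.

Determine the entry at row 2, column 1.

7

16 in 2 cells must be {7,9}; 4 in 2 cells must be {1,3}.
The 20 across and the 4 down share only 3, so (1,2) = 3.
(2,2) = 4 − 3 = 1 completes the 4 down.
Given what's placed, (1,1) must be 9 to fit the 20 across and 16 down.
(1,3) = 20 − 12 = 8 completes the 20 across.
(2,1) = 16 − 9 = 7 completes the 16 down.
(2,3) = 13 − 8 = 5 completes the 13 across.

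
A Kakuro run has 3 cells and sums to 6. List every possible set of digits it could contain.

3 distinct digits from 1–9 sum between 6 and 24.
Only one set works: {1,2,3}.

{1,2,3}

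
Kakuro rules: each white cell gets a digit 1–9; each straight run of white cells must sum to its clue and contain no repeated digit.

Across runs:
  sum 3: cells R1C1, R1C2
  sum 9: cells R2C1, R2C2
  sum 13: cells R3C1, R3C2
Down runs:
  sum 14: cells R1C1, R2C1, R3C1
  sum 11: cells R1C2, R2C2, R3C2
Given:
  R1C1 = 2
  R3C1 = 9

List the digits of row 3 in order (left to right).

9 4

3 in 2 cells must be {1,2}.
R1C2 = 3 − 2 = 1 completes the 3 across.
R2C1 = 14 − 11 = 3 completes the 14 down.
R2C2 = 9 − 3 = 6 completes the 9 across.
R3C2 = 13 − 9 = 4 completes the 13 across.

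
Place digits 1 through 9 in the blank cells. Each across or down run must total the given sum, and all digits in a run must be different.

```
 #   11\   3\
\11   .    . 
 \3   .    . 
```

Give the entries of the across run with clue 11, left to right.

3 in 2 cells must be {1,2}.
The 11 across and the 3 down share only 2, so R1C2 = 2.
The 3 across and the 11 down share only 2, so R2C1 = 2.
R2C2 = 3 − 2 = 1 completes the 3 across.
R1C1 = 11 − 2 = 9 completes the 11 across.

9 2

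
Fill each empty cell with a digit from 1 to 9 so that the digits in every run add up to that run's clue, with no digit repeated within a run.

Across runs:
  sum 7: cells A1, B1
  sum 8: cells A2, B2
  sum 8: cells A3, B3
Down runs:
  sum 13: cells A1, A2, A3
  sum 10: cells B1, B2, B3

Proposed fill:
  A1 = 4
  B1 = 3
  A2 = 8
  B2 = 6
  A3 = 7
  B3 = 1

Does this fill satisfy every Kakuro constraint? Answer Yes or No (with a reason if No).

No — the across run A2–B2 sums to 14, not 8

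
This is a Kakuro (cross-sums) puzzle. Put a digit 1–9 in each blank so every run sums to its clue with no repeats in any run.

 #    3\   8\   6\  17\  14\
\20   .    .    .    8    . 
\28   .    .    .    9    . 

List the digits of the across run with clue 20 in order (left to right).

3 in 2 cells must be {1,2}; 17 in 2 cells must be {8,9}.
Nothing is forced directly, so branch on R1C5, whose candidates are 5 or 6. If R1C5 = 5: then R2C5 would have to be in {1,2,3,4,5,6,7,8} for the 28 across but in {9} for the 14 down — contradiction. So R1C5 = 6.
R2C5 = 14 − 6 = 8 completes the 14 down.
Nothing is forced directly, so branch on R1C1, whose candidates are 1 or 2. If R1C1 = 2: that forces R1C3 = 1, R2C1 = 1, after which R2C3 would have to be in {3,4,6,7} for the 28 across but in {5} for the 6 down — contradiction. So R1C1 = 1.
Given what's placed, R1C3 must be 2 to fit the 20 across and 6 down.
R2C1 = 3 − 1 = 2 completes the 3 down.
R2C3 = 6 − 2 = 4 completes the 6 down.
R1C2 = 20 − 17 = 3 completes the 20 across.

1 3 2 8 6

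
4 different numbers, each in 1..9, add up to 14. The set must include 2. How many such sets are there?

4 distinct digits from 1–9 sum between 10 and 30.
Keeping only sets containing 2.
Enumerating: {1,2,3,8}, {1,2,4,7}, {1,2,5,6}, {2,3,4,5}.

4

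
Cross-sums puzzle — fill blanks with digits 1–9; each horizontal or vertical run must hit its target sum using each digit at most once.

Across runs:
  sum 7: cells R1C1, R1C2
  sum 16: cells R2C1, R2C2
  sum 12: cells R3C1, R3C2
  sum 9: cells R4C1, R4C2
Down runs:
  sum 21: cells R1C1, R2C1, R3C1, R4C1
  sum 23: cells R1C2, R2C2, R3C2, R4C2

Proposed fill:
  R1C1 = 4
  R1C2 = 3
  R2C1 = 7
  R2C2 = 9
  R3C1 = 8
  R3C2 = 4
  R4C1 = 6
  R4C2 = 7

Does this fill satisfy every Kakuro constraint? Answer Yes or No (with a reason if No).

No — the down run R1C1–R4C1 sums to 25, not 21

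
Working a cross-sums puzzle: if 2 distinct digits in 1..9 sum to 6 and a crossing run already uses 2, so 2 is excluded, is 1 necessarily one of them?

The only way to make 6 from 2 distinct digits under that restriction is {1,5}, which contains 1.

Yes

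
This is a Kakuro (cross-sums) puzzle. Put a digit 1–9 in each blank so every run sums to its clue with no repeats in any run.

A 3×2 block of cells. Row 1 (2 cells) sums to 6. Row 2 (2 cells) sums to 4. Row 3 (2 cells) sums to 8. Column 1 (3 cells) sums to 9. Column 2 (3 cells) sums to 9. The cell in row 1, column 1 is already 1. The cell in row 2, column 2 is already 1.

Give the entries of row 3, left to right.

4 in 2 cells must be {1,3}.
(1,2) = 6 − 1 = 5 completes the 6 across.
(2,1) = 4 − 1 = 3 completes the 4 across.
(3,1) = 9 − 4 = 5 completes the 9 down.
(3,2) = 8 − 5 = 3 completes the 8 across.

5 3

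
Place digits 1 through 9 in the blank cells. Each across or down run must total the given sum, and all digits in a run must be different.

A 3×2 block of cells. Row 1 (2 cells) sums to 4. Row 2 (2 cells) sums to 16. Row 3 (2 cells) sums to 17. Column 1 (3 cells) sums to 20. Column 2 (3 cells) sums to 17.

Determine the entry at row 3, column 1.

8

4 in 2 cells must be {1,3}; 16 in 2 cells must be {7,9}; 17 in 2 cells must be {8,9}.
The 4 across and the 20 down share only 3, so (1,1) = 3.
(1,2) = 4 − 3 = 1 completes the 4 across.
Given what's placed, (2,1) must be 9 to fit the 16 across and 20 down.
(2,2) = 16 − 9 = 7 completes the 16 across.
(3,1) = 20 − 12 = 8 completes the 20 down.
(3,2) = 17 − 8 = 9 completes the 17 across.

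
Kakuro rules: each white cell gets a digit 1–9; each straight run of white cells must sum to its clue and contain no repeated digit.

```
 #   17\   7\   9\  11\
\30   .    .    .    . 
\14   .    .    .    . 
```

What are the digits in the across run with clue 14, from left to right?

30 in 4 cells must be {6,7,8,9}; 17 in 2 cells must be {8,9}.
Only 6 fits R1C2 under both its across sum 30 and down sum 7.
The 14 across and the 17 down share only 8, so R2C1 = 8.
R2C2 = 7 − 6 = 1 completes the 7 down.
R1C1 = 17 − 8 = 9 completes the 17 down.
No cell is forced outright now. R2C3 can only be 2 or 3 (the digits allowed by both its 14 across and its 9 down). If R2C3 = 3: then R1C3 would have to be in {7,8} for the 30 across but in {6} for the 9 down — contradiction. So R2C3 = 2.
R1C3 = 9 − 2 = 7 completes the 9 down.
R1C4 = 30 − 22 = 8 completes the 30 across.
R2C4 = 14 − 11 = 3 completes the 14 across.

8 1 2 3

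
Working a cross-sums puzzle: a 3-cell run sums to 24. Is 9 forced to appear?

Yes

The only way to make 24 from 3 distinct digits is {7,8,9}, which contains 9.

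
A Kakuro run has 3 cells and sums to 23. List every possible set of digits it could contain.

{6,8,9}

3 distinct digits from 1–9 sum between 6 and 24.
Only one set works: {6,8,9}.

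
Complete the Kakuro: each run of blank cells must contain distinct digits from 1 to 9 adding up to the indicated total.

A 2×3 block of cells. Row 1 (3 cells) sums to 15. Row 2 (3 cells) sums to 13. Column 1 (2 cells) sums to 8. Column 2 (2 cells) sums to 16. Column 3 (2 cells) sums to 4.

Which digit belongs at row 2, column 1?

3

16 in 2 cells must be {7,9}; 4 in 2 cells must be {1,3}.
Nothing is forced directly, so branch on (1,2), whose candidates are 7 or 9. If (1,2) = 9: that forces (1,3) = 1, (2,2) = 7, after which (2,3) would have to be in {1,2,4,5} for the 13 across but in {3} for the 4 down — contradiction. So (1,2) = 7.
Given what's placed, (1,3) must be 3 to fit the 15 across and 4 down.
(2,2) = 16 − 7 = 9 completes the 16 down.
(2,3) = 4 − 3 = 1 completes the 4 down.
(1,1) = 15 − 10 = 5 completes the 15 across.
(2,1) = 13 − 10 = 3 completes the 13 across.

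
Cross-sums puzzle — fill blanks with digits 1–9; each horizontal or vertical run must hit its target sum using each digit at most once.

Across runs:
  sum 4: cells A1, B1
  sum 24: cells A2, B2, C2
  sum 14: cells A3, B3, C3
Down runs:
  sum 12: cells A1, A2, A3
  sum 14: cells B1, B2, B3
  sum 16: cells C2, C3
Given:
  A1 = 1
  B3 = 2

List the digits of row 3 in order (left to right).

4 in 2 cells must be {1,3}; 24 in 3 cells must be {7,8,9}; 16 in 2 cells must be {7,9}.
B1 = 4 − 1 = 3 completes the 4 across.
B2 = 14 − 5 = 9 completes the 14 down.
Given what's placed, C2 must be 7 to fit the 24 across and 16 down.
C3 = 16 − 7 = 9 completes the 16 down.
A2 = 24 − 16 = 8 completes the 24 across.
A3 = 14 − 11 = 3 completes the 14 across.

3 2 9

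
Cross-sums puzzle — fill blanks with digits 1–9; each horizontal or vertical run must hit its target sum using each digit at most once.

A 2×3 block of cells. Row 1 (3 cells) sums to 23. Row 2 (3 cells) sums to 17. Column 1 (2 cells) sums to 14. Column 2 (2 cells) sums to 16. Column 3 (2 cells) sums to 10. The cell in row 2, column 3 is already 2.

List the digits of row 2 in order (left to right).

8, 7, 2

23 in 3 cells must be {6,8,9}; 16 in 2 cells must be {7,9}.
(1,2) = 9: only digit in both the 23-across and 16-down candidate sets.
(1,3) = 10 − 2 = 8 completes the 10 down.
(2,2) = 16 − 9 = 7 completes the 16 down.
(1,1) = 23 − 17 = 6 completes the 23 across.
(2,1) = 17 − 9 = 8 completes the 17 across.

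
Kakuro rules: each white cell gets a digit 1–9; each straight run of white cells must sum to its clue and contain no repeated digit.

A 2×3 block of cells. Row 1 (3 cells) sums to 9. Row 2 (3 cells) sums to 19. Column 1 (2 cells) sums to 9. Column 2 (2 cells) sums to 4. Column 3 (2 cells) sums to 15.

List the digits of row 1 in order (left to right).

2 1 6

4 in 2 cells must be {1,3}.
The 9 across and the 15 down share only 6, so (1,3) = 6.
The 19 across and the 4 down share only 3, so (2,2) = 3.
(2,3) = 15 − 6 = 9 completes the 15 down.
(1,2) = 4 − 3 = 1 completes the 4 down.
(2,1) = 19 − 12 = 7 completes the 19 across.
(1,1) = 9 − 7 = 2 completes the 9 across.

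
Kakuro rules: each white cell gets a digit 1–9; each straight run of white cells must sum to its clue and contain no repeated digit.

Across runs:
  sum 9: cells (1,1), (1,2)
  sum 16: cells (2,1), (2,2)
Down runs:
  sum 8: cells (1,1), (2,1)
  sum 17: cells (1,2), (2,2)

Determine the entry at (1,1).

1

16 in 2 cells must be {7,9}; 17 in 2 cells must be {8,9}.
The 9 across and the 17 down share only 8, so (1,2) = 8.
The 16 across and the 8 down share only 7, so (2,1) = 7.
(2,2) = 16 − 7 = 9 completes the 16 across.
(1,1) = 9 − 8 = 1 completes the 9 across.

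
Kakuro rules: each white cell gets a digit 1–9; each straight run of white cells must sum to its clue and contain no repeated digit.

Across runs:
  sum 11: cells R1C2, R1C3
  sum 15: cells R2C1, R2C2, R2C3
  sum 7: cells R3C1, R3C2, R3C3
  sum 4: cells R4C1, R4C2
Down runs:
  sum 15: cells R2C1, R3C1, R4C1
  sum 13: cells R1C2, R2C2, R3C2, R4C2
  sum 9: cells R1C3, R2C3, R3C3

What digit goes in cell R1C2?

6

7 in 3 cells must be {1,2,4}; 4 in 2 cells must be {1,3}.
Nothing is forced directly, so branch on R4C1, whose candidates are 1 or 3. If R4C1 = 1: then R3C1 would have to be in {1,2,4} for the 7 across but in {5,6,8,9} for the 15 down — contradiction. So R4C1 = 3.
Given what's placed, R3C1 must be 4 to fit the 7 across and 15 down.
R4C2 = 4 − 3 = 1 completes the 4 across.
R2C1 = 15 − 7 = 8 completes the 15 down.
R3C2 = 2: the only remaining digit allowed by both the 7 across and the 13 down.
R3C3 = 7 − 6 = 1 completes the 7 across.
Nothing is forced directly, so branch on R2C2, whose candidates are 3 or 4 or 6. If R2C2 = 3: that forces R1C2 = 7, after which R1C3 would have to be in {4} for the 11 across but in {2,3,5,6} for the 9 down — contradiction. If R2C2 = 6: that forces R1C2 = 4, after which R1C3 would have to be in {7} for the 11 across but in {2,3,5,6} for the 9 down — contradiction. So R2C2 = 4.
R1C2 = 13 − 7 = 6 completes the 13 down.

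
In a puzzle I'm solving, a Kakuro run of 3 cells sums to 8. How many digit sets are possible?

3 distinct digits from 1–9 sum between 6 and 24.
Enumerating: {1,2,5}, {1,3,4}.

2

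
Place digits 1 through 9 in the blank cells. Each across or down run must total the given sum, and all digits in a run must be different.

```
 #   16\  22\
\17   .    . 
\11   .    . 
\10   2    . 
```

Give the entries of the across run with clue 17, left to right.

8 9

17 in 2 cells must be {8,9}.
R3C2 = 10 − 2 = 8 completes the 10 across.
Given what's placed, R1C2 must be 9 to fit the 17 across and 22 down.
R2C2 = 22 − 17 = 5 completes the 22 down.
R1C1 = 17 − 9 = 8 completes the 17 across.
R2C1 = 11 − 5 = 6 completes the 11 across.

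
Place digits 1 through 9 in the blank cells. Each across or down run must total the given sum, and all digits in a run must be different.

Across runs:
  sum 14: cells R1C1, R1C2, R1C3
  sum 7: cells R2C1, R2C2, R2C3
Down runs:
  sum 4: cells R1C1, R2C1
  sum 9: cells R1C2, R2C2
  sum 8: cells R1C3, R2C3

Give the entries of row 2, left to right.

1 4 2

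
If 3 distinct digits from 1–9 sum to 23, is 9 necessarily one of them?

Yes

The only way to make 23 from 3 distinct digits is {6,8,9}, which contains 9.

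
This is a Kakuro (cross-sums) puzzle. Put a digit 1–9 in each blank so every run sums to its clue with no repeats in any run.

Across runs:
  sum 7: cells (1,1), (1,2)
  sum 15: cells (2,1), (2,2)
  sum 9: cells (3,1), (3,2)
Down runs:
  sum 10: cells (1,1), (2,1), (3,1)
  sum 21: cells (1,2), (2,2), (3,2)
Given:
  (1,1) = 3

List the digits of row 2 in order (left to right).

6 9

(1,2) = 7 − 3 = 4 completes the 7 across.
(2,1) = 6: the only remaining digit allowed by both the 15 across and the 10 down.
(2,2) = 15 − 6 = 9 completes the 15 across.
(3,1) = 10 − 9 = 1 completes the 10 down.
(3,2) = 9 − 1 = 8 completes the 9 across.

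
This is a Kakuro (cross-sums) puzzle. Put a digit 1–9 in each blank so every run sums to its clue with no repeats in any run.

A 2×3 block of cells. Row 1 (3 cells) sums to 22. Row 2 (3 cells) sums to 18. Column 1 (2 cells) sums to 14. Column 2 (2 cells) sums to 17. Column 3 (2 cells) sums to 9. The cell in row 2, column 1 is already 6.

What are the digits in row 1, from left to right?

8 9 5

17 in 2 cells must be {8,9}.
(1,1) = 14 − 6 = 8 completes the 14 down.
Given what's placed, (1,2) must be 9 to fit the 22 across and 17 down.
(1,3) = 22 − 17 = 5 completes the 22 across.
(2,2) = 17 − 9 = 8 completes the 17 down.
(2,3) = 18 − 14 = 4 completes the 18 across.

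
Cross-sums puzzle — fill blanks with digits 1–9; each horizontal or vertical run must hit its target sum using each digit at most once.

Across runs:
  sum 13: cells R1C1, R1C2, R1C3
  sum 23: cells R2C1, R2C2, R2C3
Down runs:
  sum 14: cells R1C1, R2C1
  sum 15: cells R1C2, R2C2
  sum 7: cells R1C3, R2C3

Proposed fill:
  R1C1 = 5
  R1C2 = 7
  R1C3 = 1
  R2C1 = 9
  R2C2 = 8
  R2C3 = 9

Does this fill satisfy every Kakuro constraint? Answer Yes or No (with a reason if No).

No — the across run R2C1–R2C3 sums to 26, not 23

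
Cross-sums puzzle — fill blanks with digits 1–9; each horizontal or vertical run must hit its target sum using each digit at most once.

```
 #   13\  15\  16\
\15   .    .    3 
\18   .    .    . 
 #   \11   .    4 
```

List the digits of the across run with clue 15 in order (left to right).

R2C3 = 16 − 7 = 9 completes the 16 down.
R3C2 = 11 − 4 = 7 completes the 11 across.
Given what's placed, R1C2 must be 5 to fit the 15 across and 15 down.
R2C2 = 15 − 12 = 3 completes the 15 down.
R1C1 = 15 − 8 = 7 completes the 15 across.
R2C1 = 18 − 12 = 6 completes the 18 across.

7 5 3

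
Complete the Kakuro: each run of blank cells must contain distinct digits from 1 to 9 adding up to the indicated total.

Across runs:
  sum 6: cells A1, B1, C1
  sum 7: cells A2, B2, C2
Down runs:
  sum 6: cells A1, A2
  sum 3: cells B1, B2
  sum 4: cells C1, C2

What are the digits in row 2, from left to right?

6 in 3 cells must be {1,2,3}; 7 in 3 cells must be {1,2,4}; 3 in 2 cells must be {1,2}.
The 7 across and the 4 down share only 1, so C2 = 1.
C1 = 4 − 1 = 3 completes the 4 down.
Given what's placed, B2 must be 2 to fit the 7 across and 3 down.
B1 = 3 − 2 = 1 completes the 3 down.
A2 = 7 − 3 = 4 completes the 7 across.
A1 = 6 − 4 = 2 completes the 6 across.

4 2 1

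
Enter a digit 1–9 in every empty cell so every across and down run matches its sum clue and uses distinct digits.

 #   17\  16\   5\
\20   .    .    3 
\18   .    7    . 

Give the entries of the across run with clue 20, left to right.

17 in 2 cells must be {8,9}; 16 in 2 cells must be {7,9}.
R1C2 = 16 − 7 = 9 completes the 16 down.
R2C3 = 5 − 3 = 2 completes the 5 down.
R1C1 = 20 − 12 = 8 completes the 20 across.
R2C1 = 18 − 9 = 9 completes the 18 across.

8 9 3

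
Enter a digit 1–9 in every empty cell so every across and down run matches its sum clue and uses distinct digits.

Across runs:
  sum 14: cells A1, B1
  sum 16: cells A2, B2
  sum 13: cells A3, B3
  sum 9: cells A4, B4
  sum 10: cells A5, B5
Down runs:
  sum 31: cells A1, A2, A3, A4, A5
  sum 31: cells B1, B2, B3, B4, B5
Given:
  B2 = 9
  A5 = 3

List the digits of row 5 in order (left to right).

16 in 2 cells must be {7,9}.
A2 = 16 − 9 = 7 completes the 16 across.
B5 = 10 − 3 = 7 completes the 10 across.

3 7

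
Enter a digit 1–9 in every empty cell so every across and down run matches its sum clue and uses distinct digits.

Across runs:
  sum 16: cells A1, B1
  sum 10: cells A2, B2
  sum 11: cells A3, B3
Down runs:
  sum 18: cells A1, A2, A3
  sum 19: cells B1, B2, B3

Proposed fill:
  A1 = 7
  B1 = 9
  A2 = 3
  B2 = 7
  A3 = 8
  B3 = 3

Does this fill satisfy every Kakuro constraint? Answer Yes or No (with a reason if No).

Across: 7+9=16; 3+7=10; 8+3=11. Down: 7+3+8=18; 9+7+3=19. No digit repeats within any run.

Yes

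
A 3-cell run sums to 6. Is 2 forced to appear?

Yes

The only way to make 6 from 3 distinct digits is {1,2,3}, which contains 2.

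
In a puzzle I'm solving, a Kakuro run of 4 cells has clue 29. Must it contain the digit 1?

The only way to make 29 from 4 distinct digits is {5,7,8,9}, which does not contain 1.

No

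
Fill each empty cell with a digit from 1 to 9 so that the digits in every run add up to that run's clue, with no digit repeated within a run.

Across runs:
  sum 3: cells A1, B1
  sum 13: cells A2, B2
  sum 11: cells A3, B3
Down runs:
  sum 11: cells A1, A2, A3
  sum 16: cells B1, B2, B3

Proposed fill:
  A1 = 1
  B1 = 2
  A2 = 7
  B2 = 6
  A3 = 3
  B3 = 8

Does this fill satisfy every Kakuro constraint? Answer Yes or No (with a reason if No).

Across: 1+2=3; 7+6=13; 3+8=11. Down: 1+7+3=11; 2+6+8=16. No digit repeats within any run.

Yes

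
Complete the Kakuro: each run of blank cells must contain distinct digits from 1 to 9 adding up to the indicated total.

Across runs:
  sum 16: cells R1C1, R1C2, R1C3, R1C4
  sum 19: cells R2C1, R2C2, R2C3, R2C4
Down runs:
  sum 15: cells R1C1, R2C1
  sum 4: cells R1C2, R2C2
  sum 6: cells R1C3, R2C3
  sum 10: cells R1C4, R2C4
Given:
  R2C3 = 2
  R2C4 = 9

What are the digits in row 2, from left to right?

7 1 2 9

4 in 2 cells must be {1,3}.
R1C3 = 6 − 2 = 4 completes the 6 down.
R1C4 = 10 − 9 = 1 completes the 10 down.
Given what's placed, R2C1 must be 7 to fit the 19 across and 15 down.
R2C2 = 19 − 18 = 1 completes the 19 across.
R1C1 = 15 − 7 = 8 completes the 15 down.
R1C2 = 16 − 13 = 3 completes the 16 across.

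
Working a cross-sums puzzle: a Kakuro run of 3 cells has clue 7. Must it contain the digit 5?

No

The only way to make 7 from 3 distinct digits is {1,2,4}, which does not contain 5.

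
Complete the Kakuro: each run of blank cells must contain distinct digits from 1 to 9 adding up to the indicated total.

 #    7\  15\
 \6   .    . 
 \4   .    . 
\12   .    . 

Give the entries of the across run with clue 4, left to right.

4 in 2 cells must be {1,3}; 7 in 3 cells must be {1,2,4}.
The 4 across and the 7 down share only 1, so R2C1 = 1.
R2C2 = 4 − 1 = 3 completes the 4 across.
Given what's placed, R3C1 must be 4 to fit the 12 across and 7 down.
R3C2 = 12 − 4 = 8 completes the 12 across.
R1C1 = 7 − 5 = 2 completes the 7 down.
R1C2 = 6 − 2 = 4 completes the 6 across.

1 3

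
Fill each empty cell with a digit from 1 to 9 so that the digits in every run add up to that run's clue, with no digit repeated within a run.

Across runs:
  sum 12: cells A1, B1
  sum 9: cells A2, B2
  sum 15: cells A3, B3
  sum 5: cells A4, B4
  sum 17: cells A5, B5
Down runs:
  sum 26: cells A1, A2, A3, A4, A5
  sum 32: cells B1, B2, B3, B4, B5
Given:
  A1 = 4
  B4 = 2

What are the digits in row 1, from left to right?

17 in 2 cells must be {8,9}.
B1 = 12 − 4 = 8 completes the 12 across.

4, 8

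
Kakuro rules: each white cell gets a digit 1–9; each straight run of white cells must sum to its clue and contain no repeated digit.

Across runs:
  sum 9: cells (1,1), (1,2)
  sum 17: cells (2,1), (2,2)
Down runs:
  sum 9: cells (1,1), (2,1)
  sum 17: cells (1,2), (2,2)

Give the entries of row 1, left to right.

1 8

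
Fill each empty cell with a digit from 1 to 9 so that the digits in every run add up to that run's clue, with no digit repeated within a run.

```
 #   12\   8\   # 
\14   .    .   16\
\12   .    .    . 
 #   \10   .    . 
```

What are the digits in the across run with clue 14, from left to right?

9 5

16 in 2 cells must be {7,9}.
The 14 across and the 8 down share only 5, so R1C2 = 5.
R1C1 = 14 − 5 = 9 completes the 14 across.
R2C1 = 12 − 9 = 3 completes the 12 down.
R2C3 = 7: the only remaining digit allowed by both the 12 across and the 16 down.
R3C3 = 16 − 7 = 9 completes the 16 down.
R2C2 = 12 − 10 = 2 completes the 12 across.
R3C2 = 10 − 9 = 1 completes the 10 across.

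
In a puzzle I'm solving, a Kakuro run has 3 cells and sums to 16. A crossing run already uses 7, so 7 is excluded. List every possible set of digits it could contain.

{1,6,9}; {2,5,9}; {2,6,8}; {3,4,9}; {3,5,8}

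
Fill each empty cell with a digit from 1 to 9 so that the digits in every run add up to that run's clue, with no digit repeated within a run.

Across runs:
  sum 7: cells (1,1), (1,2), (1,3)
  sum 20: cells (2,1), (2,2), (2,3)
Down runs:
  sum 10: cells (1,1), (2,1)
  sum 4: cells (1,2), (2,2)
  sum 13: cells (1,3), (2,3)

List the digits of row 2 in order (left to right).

8 3 9

7 in 3 cells must be {1,2,4}; 4 in 2 cells must be {1,3}.
The 7 across and the 4 down share only 1, so (1,2) = 1.
Given what's placed, (1,3) must be 4 to fit the 7 across and 13 down.
(2,2) = 4 − 1 = 3 completes the 4 down.
(2,3) = 13 − 4 = 9 completes the 13 down.
(1,1) = 7 − 5 = 2 completes the 7 across.
(2,1) = 20 − 12 = 8 completes the 20 across.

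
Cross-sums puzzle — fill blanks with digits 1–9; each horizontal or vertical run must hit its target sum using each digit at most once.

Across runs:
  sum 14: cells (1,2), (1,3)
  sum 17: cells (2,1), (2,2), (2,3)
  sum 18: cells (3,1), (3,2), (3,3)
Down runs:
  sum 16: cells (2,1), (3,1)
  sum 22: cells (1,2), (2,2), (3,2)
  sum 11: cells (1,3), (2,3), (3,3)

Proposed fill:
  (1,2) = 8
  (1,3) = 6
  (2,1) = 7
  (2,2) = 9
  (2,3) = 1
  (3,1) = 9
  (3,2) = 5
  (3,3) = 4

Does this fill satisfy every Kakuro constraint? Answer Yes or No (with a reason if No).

Across: 8+6=14; 7+9+1=17; 9+5+4=18. Down: 7+9=16; 8+9+5=22; 6+1+4=11. No digit repeats within any run.

Yes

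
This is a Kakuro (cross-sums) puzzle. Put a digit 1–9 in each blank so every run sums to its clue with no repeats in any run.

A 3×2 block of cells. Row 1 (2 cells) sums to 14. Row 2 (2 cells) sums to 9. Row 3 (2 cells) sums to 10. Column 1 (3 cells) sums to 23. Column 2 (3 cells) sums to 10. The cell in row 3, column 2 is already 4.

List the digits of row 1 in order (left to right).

9 5

23 in 3 cells must be {6,8,9}.
Given what's placed, (1,2) must be 5 to fit the 14 across and 10 down.
(2,2) = 10 − 9 = 1 completes the 10 down.
(3,1) = 10 − 4 = 6 completes the 10 across.
(1,1) = 14 − 5 = 9 completes the 14 across.
(2,1) = 9 − 1 = 8 completes the 9 across.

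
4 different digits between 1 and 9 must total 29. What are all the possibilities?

{5,7,8,9}

4 distinct digits from 1–9 sum between 10 and 30.
Only one set works: {5,7,8,9}.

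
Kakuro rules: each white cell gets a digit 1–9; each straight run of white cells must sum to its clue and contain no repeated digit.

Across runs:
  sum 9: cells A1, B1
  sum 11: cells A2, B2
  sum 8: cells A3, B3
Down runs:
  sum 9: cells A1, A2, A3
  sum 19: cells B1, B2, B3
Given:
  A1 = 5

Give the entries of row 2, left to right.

B1 = 9 − 5 = 4 completes the 9 across.
Given what's placed, A2 must be 3 to fit the 11 across and 9 down.
B2 = 11 − 3 = 8 completes the 11 across.
A3 = 9 − 8 = 1 completes the 9 down.
B3 = 8 − 1 = 7 completes the 8 across.

3 8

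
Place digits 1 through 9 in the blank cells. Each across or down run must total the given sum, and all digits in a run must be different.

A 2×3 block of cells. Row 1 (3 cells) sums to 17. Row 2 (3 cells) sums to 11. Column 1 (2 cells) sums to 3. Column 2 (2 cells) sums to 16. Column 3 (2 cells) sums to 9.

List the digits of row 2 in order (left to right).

3 in 2 cells must be {1,2}; 16 in 2 cells must be {7,9}.
The 11 across and the 16 down share only 7, so (2,2) = 7.
(1,2) = 16 − 7 = 9 completes the 16 down.
Given what's placed, (2,1) must be 1 to fit the 11 across and 3 down.
(2,3) = 11 − 8 = 3 completes the 11 across.
(1,1) = 3 − 1 = 2 completes the 3 down.
(1,3) = 17 − 11 = 6 completes the 17 across.

1 7 3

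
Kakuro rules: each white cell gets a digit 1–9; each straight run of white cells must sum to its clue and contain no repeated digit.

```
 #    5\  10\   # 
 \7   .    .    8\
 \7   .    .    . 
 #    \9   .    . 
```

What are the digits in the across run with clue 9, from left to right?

7 in 3 cells must be {1,2,4}.
Nothing is forced directly, so branch on R2C3, whose candidates are 1 or 2. If R2C3 = 1: that forces R3C3 = 7, R3C2 = 2, after which R2C2 would have to be in {2,4} for the 7 across but in {1,3,5,7} for the 10 down — contradiction. So R2C3 = 2.
R3C3 = 8 − 2 = 6 completes the 8 down.
R3C2 = 9 − 6 = 3 completes the 9 across.
R2C2 = 1: the only remaining digit allowed by both the 7 across and the 10 down.
R1C2 = 10 − 4 = 6 completes the 10 down.
R2C1 = 7 − 3 = 4 completes the 7 across.
R1C1 = 7 − 6 = 1 completes the 7 across.

3 6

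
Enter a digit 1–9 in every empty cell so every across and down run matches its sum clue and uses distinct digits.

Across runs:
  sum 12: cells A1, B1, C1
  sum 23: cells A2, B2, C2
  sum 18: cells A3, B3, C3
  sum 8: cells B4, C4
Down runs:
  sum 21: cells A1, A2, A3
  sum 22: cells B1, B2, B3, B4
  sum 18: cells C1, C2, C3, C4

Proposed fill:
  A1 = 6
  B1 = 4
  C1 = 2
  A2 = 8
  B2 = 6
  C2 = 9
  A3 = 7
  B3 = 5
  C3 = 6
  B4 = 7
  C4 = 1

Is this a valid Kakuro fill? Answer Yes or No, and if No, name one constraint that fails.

Yes

Across: 6+4+2=12; 8+6+9=23; 7+5+6=18; 7+1=8. Down: 6+8+7=21; 4+6+5+7=22; 2+9+6+1=18. No digit repeats within any run.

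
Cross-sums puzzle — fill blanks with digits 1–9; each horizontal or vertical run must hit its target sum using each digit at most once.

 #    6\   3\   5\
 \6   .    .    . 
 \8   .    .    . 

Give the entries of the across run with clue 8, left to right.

5 1 2

6 in 3 cells must be {1,2,3}; 3 in 2 cells must be {1,2}.
Nothing is forced directly, so branch on R1C1, whose candidates are 1 or 2. If R1C1 = 2: that forces R1C2 = 1, R1C3 = 3, R2C1 = 4, after which R2C2 would have to be in {1,3} for the 8 across but in {2} for the 3 down — contradiction. So R1C1 = 1.
Given what's placed, R1C2 must be 2 to fit the 6 across and 3 down.
R1C3 = 6 − 3 = 3 completes the 6 across.
R2C1 = 6 − 1 = 5 completes the 6 down.
R2C2 = 3 − 2 = 1 completes the 3 down.
R2C3 = 8 − 6 = 2 completes the 8 across.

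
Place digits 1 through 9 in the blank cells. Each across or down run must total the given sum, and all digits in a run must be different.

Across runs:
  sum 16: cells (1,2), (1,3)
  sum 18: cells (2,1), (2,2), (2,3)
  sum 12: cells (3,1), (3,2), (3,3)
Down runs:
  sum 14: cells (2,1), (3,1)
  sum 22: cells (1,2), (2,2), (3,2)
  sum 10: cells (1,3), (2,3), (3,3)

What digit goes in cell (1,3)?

7

16 in 2 cells must be {7,9}.
Only 7 fits (1,3) under both its across sum 16 and down sum 10.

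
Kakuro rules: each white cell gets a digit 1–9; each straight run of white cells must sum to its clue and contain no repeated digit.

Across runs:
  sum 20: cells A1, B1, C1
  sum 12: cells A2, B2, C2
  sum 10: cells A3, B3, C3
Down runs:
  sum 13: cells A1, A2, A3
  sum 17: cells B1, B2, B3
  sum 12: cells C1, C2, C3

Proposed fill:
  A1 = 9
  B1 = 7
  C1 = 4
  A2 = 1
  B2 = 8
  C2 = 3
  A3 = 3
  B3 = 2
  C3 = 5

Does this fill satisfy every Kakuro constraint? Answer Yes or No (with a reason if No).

Yes

Across: 9+7+4=20; 1+8+3=12; 3+2+5=10. Down: 9+1+3=13; 7+8+2=17; 4+3+5=12. No digit repeats within any run.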